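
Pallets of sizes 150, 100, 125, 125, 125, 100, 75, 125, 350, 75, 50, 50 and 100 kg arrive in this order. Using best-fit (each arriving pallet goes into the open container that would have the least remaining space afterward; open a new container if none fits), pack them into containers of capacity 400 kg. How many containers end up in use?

  150 → container 1 (new)  [load 150/400]
  100 → container 1  [load 250/400]
  125 → container 1  [load 375/400]
  125 → container 2 (new)  [load 125/400]
  125 → container 2  [load 250/400]
  100 → container 2  [load 350/400]
  75 → container 3 (new)  [load 75/400]
  125 → container 3  [load 200/400]
  350 → container 4 (new)  [load 350/400]
  75 → container 3  [load 275/400]
  50 → container 2  [load 400/400]
  50 → container 4  [load 400/400]
  100 → container 3  [load 375/400]
4 containers opened.

4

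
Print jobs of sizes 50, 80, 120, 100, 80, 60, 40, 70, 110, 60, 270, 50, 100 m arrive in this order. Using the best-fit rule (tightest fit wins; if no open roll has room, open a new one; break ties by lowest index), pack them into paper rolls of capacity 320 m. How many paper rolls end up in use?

  50 → roll 1 (new)  [load 50/320]
  80 → roll 1  [load 130/320]
  120 → roll 1  [load 250/320]
  100 → roll 2 (new)  [load 100/320]
  80 → roll 2  [load 180/320]
  60 → roll 1  [load 310/320]
  40 → roll 2  [load 220/320]
  70 → roll 2  [load 290/320]
  110 → roll 3 (new)  [load 110/320]
  60 → roll 3  [load 170/320]
  270 → roll 4 (new)  [load 270/320]
  50 → roll 4  [load 320/320]
  100 → roll 3  [load 270/320]
4 paper rolls opened.

4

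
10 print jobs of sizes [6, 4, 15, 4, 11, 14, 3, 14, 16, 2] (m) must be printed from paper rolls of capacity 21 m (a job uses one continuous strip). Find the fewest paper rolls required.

5

Total = 16 + 15 + 14 + 14 + 11 + 6 + 4 + 4 + 3 + 2 = 89 m.
Lower bound: ⌈89/21⌉ = 5 paper rolls.
A packing using 5 paper rolls:
  roll 1: 16 + 4 = 20
  roll 2: 15 + 6 = 21
  roll 3: 14 + 4 + 3 = 21
  roll 4: 14 + 2 = 16
  roll 5: 11 = 11
This matches the lower bound, so 5 is optimal.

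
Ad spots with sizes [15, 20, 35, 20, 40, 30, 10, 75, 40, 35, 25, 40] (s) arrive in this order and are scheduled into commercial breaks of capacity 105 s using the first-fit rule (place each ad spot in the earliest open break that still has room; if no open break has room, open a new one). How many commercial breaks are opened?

4

  15 → break 1 (new)  [load 15/105]
  20 → break 1  [load 35/105]
  35 → break 1  [load 70/105]
  20 → break 1  [load 90/105]
  40 → break 2 (new)  [load 40/105]
  30 → break 2  [load 70/105]
  10 → break 1  [load 100/105]
  75 → break 3 (new)  [load 75/105]
  40 → break 4 (new)  [load 40/105]
  35 → break 2  [load 105/105]
  25 → break 3  [load 100/105]
  40 → break 4  [load 80/105]
4 commercial breaks opened.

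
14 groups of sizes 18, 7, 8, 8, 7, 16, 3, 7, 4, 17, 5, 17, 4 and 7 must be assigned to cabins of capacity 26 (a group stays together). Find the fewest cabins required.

5

Total = 18 + 17 + 17 + 16 + 8 + 8 + 7 + 7 + 7 + 7 + 5 + 4 + 4 + 3 = 128.
Lower bound: ⌈128/26⌉ = 5 cabins.
A packing using 5 cabins:
  cabin 1: 18 + 8 = 26
  cabin 2: 17 + 8 = 25
  cabin 3: 17 + 5 + 4 = 26
  cabin 4: 16 + 7 + 3 = 26
  cabin 5: 7 + 7 + 7 + 4 = 25
This matches the lower bound, so 5 is optimal.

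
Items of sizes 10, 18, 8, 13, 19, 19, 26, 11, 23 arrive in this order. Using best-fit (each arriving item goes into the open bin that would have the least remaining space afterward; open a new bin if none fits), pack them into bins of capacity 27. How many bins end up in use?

  10 → bin 1 (new)  [load 10/27]
  18 → bin 2 (new)  [load 18/27]
  8 → bin 2  [load 26/27]
  13 → bin 1  [load 23/27]
  19 → bin 3 (new)  [load 19/27]
  19 → bin 4 (new)  [load 19/27]
  26 → bin 5 (new)  [load 26/27]
  11 → bin 6 (new)  [load 11/27]
  23 → bin 7 (new)  [load 23/27]
7 bins opened.

7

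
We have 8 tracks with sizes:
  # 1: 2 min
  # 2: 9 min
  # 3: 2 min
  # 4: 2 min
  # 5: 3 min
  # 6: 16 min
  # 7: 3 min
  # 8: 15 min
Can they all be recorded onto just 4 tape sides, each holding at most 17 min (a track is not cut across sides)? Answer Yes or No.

A valid assignment using 4 tape sides:
  side 1: 16 = 16
  side 2: 15 + 2 = 17
  side 3: 9 + 3 + 3 + 2 = 17
  side 4: 2 = 2
Every load is within 17 min, so 4 tape sides suffice.

Yes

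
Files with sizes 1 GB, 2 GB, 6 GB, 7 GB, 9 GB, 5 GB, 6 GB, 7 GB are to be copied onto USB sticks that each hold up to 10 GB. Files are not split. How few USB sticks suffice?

Total = 9 + 7 + 7 + 6 + 6 + 5 + 2 + 1 = 43 GB.
Lower bound: ⌈43/10⌉ = 5 USB sticks.
A packing using 6 USB sticks:
  USB stick 1: 9 + 1 = 10
  USB stick 2: 7 + 2 = 9
  USB stick 3: 7 = 7
  USB stick 4: 6 = 6
  USB stick 5: 6 = 6
  USB stick 6: 5 = 5
No arrangement into 5 USB sticks stays within capacity, so 6 is optimal.

6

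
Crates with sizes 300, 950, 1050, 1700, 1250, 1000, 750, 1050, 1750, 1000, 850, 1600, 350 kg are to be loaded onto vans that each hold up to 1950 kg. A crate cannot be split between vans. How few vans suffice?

Total = 1750 + 1700 + 1600 + 1250 + 1050 + 1050 + 1000 + 1000 + 950 + 850 + 750 + 350 + 300 = 13600 kg.
Lower bound: ⌈13600/1950⌉ = 7 vans.
Also, 8 crates each exceed 975 kg, and no two of those can share a van, so at least 8 vans are needed.
A packing using 8 vans:
  van 1: 1750 = 1750
  van 2: 1700 = 1700
  van 3: 1600 + 350 = 1950
  van 4: 1250 + 300 = 1550
  van 5: 1050 + 850 = 1900
  van 6: 1050 + 750 = 1800
  van 7: 1000 + 950 = 1950
  van 8: 1000 = 1000
This matches the lower bound, so 8 is optimal.

8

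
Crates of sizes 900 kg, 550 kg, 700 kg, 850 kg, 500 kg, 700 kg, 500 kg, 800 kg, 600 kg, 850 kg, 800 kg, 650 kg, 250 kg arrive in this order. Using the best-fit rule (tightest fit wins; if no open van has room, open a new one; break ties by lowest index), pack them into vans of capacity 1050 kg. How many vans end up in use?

  900 → van 1 (new)  [load 900/1050]
  550 → van 2 (new)  [load 550/1050]
  700 → van 3 (new)  [load 700/1050]
  850 → van 4 (new)  [load 850/1050]
  500 → van 2  [load 1050/1050]
  700 → van 5 (new)  [load 700/1050]
  500 → van 6 (new)  [load 500/1050]
  800 → van 7 (new)  [load 800/1050]
  600 → van 8 (new)  [load 600/1050]
  850 → van 9 (new)  [load 850/1050]
  800 → van 10 (new)  [load 800/1050]
  650 → van 11 (new)  [load 650/1050]
  250 → van 7  [load 1050/1050]
11 vans opened.

11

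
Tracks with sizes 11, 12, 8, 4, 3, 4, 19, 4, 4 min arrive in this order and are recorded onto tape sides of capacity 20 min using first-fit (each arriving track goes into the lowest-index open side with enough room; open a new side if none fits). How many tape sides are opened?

  11 → side 1 (new)  [load 11/20]
  12 → side 2 (new)  [load 12/20]
  8 → side 1  [load 19/20]
  4 → side 2  [load 16/20]
  3 → side 2  [load 19/20]
  4 → side 3 (new)  [load 4/20]
  19 → side 4 (new)  [load 19/20]
  4 → side 3  [load 8/20]
  4 → side 3  [load 12/20]
4 tape sides opened.

4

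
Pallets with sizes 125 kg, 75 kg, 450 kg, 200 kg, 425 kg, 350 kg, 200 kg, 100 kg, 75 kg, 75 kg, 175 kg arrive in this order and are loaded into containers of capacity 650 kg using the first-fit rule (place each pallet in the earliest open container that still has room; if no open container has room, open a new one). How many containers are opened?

4

  125 → container 1 (new)  [load 125/650]
  75 → container 1  [load 200/650]
  450 → container 1  [load 650/650]
  200 → container 2 (new)  [load 200/650]
  425 → container 2  [load 625/650]
  350 → container 3 (new)  [load 350/650]
  200 → container 3  [load 550/650]
  100 → container 3  [load 650/650]
  75 → container 4 (new)  [load 75/650]
  75 → container 4  [load 150/650]
  175 → container 4  [load 325/650]
4 containers opened.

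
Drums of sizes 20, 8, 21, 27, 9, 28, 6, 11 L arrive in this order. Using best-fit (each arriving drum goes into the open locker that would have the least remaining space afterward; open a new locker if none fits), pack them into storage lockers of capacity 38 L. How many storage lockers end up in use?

  20 → locker 1 (new)  [load 20/38]
  8 → locker 1  [load 28/38]
  21 → locker 2 (new)  [load 21/38]
  27 → locker 3 (new)  [load 27/38]
  9 → locker 1  [load 37/38]
  28 → locker 4 (new)  [load 28/38]
  6 → locker 4  [load 34/38]
  11 → locker 3  [load 38/38]
4 storage lockers opened.

4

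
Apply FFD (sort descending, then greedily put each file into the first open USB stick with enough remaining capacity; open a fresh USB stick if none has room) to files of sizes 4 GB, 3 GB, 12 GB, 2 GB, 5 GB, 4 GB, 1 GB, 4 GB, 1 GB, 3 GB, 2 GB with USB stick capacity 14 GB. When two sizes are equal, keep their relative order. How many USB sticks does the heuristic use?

Sorted descending: 12, 5, 4, 4, 4, 3, 3, 2, 2, 1, 1.
  12 → USB stick 1 (new)  [load 12/14]
  5 → USB stick 2 (new)  [load 5/14]
  4 → USB stick 2  [load 9/14]
  4 → USB stick 2  [load 13/14]
  4 → USB stick 3 (new)  [load 4/14]
  3 → USB stick 3  [load 7/14]
  3 → USB stick 3  [load 10/14]
  2 → USB stick 1  [load 14/14]
  2 → USB stick 3  [load 12/14]
  1 → USB stick 2  [load 14/14]
  1 → USB stick 3  [load 13/14]
3 USB sticks opened.

3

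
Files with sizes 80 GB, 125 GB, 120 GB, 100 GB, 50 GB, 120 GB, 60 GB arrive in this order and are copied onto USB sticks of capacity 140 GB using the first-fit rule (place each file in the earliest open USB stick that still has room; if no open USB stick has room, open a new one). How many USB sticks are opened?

6

  80 → USB stick 1 (new)  [load 80/140]
  125 → USB stick 2 (new)  [load 125/140]
  120 → USB stick 3 (new)  [load 120/140]
  100 → USB stick 4 (new)  [load 100/140]
  50 → USB stick 1  [load 130/140]
  120 → USB stick 5 (new)  [load 120/140]
  60 → USB stick 6 (new)  [load 60/140]
6 USB sticks opened.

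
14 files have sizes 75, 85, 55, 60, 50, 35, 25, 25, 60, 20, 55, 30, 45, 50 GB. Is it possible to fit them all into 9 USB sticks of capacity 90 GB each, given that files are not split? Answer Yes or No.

A valid assignment using 9 USB sticks:
  USB stick 1: 85 = 85
  USB stick 2: 75 = 75
  USB stick 3: 60 + 30 = 90
  USB stick 4: 60 + 25 = 85
  USB stick 5: 55 + 35 = 90
  USB stick 6: 55 + 25 = 80
  USB stick 7: 50 + 20 = 70
  USB stick 8: 50 = 50
  USB stick 9: 45 = 45
Every load is within 90 GB, so 9 USB sticks suffice.

Yes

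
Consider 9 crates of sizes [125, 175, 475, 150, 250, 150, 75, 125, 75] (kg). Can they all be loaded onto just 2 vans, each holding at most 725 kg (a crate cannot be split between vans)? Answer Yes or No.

Total = 1600 kg; ⌈1600/725⌉ = 3.
At least 3 vans are required, but only 2 are allowed.

No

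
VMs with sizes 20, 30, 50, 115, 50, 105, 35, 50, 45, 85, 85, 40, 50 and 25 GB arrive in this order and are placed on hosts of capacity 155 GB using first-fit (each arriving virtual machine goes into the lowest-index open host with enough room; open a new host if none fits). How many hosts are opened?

6

  20 → host 1 (new)  [load 20/155]
  30 → host 1  [load 50/155]
  50 → host 1  [load 100/155]
  115 → host 2 (new)  [load 115/155]
  50 → host 1  [load 150/155]
  105 → host 3 (new)  [load 105/155]
  35 → host 2  [load 150/155]
  50 → host 3  [load 155/155]
  45 → host 4 (new)  [load 45/155]
  85 → host 4  [load 130/155]
  85 → host 5 (new)  [load 85/155]
  40 → host 5  [load 125/155]
  50 → host 6 (new)  [load 50/155]
  25 → host 4  [load 155/155]
6 hosts opened.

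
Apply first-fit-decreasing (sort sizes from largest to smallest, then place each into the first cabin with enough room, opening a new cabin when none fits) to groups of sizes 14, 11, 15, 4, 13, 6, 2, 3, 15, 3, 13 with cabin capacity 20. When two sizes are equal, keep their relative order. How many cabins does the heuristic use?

Sorted descending: 15, 15, 14, 13, 13, 11, 6, 4, 3, 3, 2.
  15 → cabin 1 (new)  [load 15/20]
  15 → cabin 2 (new)  [load 15/20]
  14 → cabin 3 (new)  [load 14/20]
  13 → cabin 4 (new)  [load 13/20]
  13 → cabin 5 (new)  [load 13/20]
  11 → cabin 6 (new)  [load 11/20]
  6 → cabin 3  [load 20/20]
  4 → cabin 1  [load 19/20]
  3 → cabin 2  [load 18/20]
  3 → cabin 4  [load 16/20]
  2 → cabin 2  [load 20/20]
6 cabins opened.

6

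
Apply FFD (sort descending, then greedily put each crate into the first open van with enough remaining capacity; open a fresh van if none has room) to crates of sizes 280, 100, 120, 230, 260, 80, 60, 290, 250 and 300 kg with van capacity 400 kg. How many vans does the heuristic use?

Sorted descending: 300, 290, 280, 260, 250, 230, 120, 100, 80, 60.
  300 → van 1 (new)  [load 300/400]
  290 → van 2 (new)  [load 290/400]
  280 → van 3 (new)  [load 280/400]
  260 → van 4 (new)  [load 260/400]
  250 → van 5 (new)  [load 250/400]
  230 → van 6 (new)  [load 230/400]
  120 → van 3  [load 400/400]
  100 → van 1  [load 400/400]
  80 → van 2  [load 370/400]
  60 → van 4  [load 320/400]
6 vans opened.

6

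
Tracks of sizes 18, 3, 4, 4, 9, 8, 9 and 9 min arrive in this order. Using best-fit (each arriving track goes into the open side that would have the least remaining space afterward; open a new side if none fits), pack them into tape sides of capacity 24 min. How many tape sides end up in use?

4

  18 → side 1 (new)  [load 18/24]
  3 → side 1  [load 21/24]
  4 → side 2 (new)  [load 4/24]
  4 → side 2  [load 8/24]
  9 → side 2  [load 17/24]
  8 → side 3 (new)  [load 8/24]
  9 → side 3  [load 17/24]
  9 → side 4 (new)  [load 9/24]
4 tape sides opened.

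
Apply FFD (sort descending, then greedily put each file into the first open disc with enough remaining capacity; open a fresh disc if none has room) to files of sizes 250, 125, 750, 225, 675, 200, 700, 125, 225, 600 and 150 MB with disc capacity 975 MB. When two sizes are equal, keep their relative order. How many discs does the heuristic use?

5

Sorted descending: 750, 700, 675, 600, 250, 225, 225, 200, 150, 125, 125.
  750 → disc 1 (new)  [load 750/975]
  700 → disc 2 (new)  [load 700/975]
  675 → disc 3 (new)  [load 675/975]
  600 → disc 4 (new)  [load 600/975]
  250 → disc 2  [load 950/975]
  225 → disc 1  [load 975/975]
  225 → disc 3  [load 900/975]
  200 → disc 4  [load 800/975]
  150 → disc 4  [load 950/975]
  125 → disc 5 (new)  [load 125/975]
  125 → disc 5  [load 250/975]
5 discs opened.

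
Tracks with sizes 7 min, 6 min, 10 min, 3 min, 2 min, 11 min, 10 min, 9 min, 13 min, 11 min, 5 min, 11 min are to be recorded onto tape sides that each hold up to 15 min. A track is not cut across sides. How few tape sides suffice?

8

Total = 13 + 11 + 11 + 11 + 10 + 10 + 9 + 7 + 6 + 5 + 3 + 2 = 98 min.
Lower bound: ⌈98/15⌉ = 7 tape sides.
A packing using 8 tape sides:
  side 1: 13 + 2 = 15
  side 2: 11 + 3 = 14
  side 3: 11 = 11
  side 4: 11 = 11
  side 5: 10 + 5 = 15
  side 6: 10 = 10
  side 7: 9 + 6 = 15
  side 8: 7 = 7
No arrangement into 7 tape sides stays within capacity, so 8 is optimal.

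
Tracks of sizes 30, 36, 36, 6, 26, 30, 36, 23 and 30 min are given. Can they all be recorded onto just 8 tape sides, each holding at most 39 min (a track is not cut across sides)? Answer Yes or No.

Yes

A valid assignment using 8 tape sides:
  side 1: 36 = 36
  side 2: 36 = 36
  side 3: 36 = 36
  side 4: 30 + 6 = 36
  side 5: 30 = 30
  side 6: 30 = 30
  side 7: 26 = 26
  side 8: 23 = 23
Every load is within 39 min, so 8 tape sides suffice.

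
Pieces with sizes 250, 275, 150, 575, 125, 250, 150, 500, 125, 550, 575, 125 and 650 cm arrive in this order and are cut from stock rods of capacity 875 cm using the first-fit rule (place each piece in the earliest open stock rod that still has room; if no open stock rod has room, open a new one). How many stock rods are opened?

6

  250 → stock rod 1 (new)  [load 250/875]
  275 → stock rod 1  [load 525/875]
  150 → stock rod 1  [load 675/875]
  575 → stock rod 2 (new)  [load 575/875]
  125 → stock rod 1  [load 800/875]
  250 → stock rod 2  [load 825/875]
  150 → stock rod 3 (new)  [load 150/875]
  500 → stock rod 3  [load 650/875]
  125 → stock rod 3  [load 775/875]
  550 → stock rod 4 (new)  [load 550/875]
  575 → stock rod 5 (new)  [load 575/875]
  125 → stock rod 4  [load 675/875]
  650 → stock rod 6 (new)  [load 650/875]
6 stock rods opened.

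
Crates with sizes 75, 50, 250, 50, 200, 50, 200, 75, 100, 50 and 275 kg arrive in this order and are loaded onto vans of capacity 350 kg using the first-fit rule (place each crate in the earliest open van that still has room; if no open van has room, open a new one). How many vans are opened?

5

  75 → van 1 (new)  [load 75/350]
  50 → van 1  [load 125/350]
  250 → van 2 (new)  [load 250/350]
  50 → van 1  [load 175/350]
  200 → van 3 (new)  [load 200/350]
  50 → van 1  [load 225/350]
  200 → van 4 (new)  [load 200/350]
  75 → van 1  [load 300/350]
  100 → van 2  [load 350/350]
  50 → van 1  [load 350/350]
  275 → van 5 (new)  [load 275/350]
5 vans opened.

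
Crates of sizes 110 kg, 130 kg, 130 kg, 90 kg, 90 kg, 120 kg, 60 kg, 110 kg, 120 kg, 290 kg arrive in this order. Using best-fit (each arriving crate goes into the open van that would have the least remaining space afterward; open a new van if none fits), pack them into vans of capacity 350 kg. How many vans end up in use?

  110 → van 1 (new)  [load 110/350]
  130 → van 1  [load 240/350]
  130 → van 2 (new)  [load 130/350]
  90 → van 1  [load 330/350]
  90 → van 2  [load 220/350]
  120 → van 2  [load 340/350]
  60 → van 3 (new)  [load 60/350]
  110 → van 3  [load 170/350]
  120 → van 3  [load 290/350]
  290 → van 4 (new)  [load 290/350]
4 vans opened.

4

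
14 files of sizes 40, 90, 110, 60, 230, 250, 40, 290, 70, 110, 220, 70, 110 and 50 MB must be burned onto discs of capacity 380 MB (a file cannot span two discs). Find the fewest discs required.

Total = 290 + 250 + 230 + 220 + 110 + 110 + 110 + 90 + 70 + 70 + 60 + 50 + 40 + 40 = 1740 MB.
Lower bound: ⌈1740/380⌉ = 5 discs.
A packing using 5 discs:
  disc 1: 290 + 90 = 380
  disc 2: 250 + 110 = 360
  disc 3: 230 + 110 + 40 = 380
  disc 4: 220 + 110 + 50 = 380
  disc 5: 70 + 70 + 60 + 40 = 240
This matches the lower bound, so 5 is optimal.

5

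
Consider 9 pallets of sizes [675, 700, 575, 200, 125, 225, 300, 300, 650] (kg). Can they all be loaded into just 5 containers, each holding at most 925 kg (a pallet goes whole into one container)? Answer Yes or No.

A valid assignment using 5 containers:
  container 1: 700 + 225 = 925
  container 2: 675 + 200 = 875
  container 3: 650 + 125 = 775
  container 4: 575 + 300 = 875
  container 5: 300 = 300
Every load is within 925 kg, so 5 containers suffice.

Yes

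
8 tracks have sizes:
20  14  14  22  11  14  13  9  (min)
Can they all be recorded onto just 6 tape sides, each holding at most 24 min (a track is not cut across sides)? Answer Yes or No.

A valid assignment using 6 tape sides:
  side 1: 22 = 22
  side 2: 20 = 20
  side 3: 14 + 9 = 23
  side 4: 14 = 14
  side 5: 14 = 14
  side 6: 13 + 11 = 24
Every load is within 24 min, so 6 tape sides suffice.

Yes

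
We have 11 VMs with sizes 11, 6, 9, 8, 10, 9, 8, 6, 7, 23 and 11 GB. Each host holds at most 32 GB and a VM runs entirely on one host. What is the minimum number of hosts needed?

Total = 23 + 11 + 11 + 10 + 9 + 9 + 8 + 8 + 7 + 6 + 6 = 108 GB.
Lower bound: ⌈108/32⌉ = 4 hosts.
A packing using 4 hosts:
  host 1: 23 + 9 = 32
  host 2: 11 + 11 + 10 = 32
  host 3: 9 + 8 + 8 + 7 = 32
  host 4: 6 + 6 = 12
This matches the lower bound, so 4 is optimal.

4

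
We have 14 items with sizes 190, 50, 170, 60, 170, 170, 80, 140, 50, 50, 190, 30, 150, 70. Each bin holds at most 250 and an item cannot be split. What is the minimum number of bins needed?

7

Total = 190 + 190 + 170 + 170 + 170 + 150 + 140 + 80 + 70 + 60 + 50 + 50 + 50 + 30 = 1570.
Lower bound: ⌈1570/250⌉ = 7 bins.
A packing using 7 bins:
  bin 1: 190 + 60 = 250
  bin 2: 190 + 50 = 240
  bin 3: 170 + 80 = 250
  bin 4: 170 + 70 = 240
  bin 5: 170 + 50 + 30 = 250
  bin 6: 150 + 50 = 200
  bin 7: 140 = 140
This matches the lower bound, so 7 is optimal.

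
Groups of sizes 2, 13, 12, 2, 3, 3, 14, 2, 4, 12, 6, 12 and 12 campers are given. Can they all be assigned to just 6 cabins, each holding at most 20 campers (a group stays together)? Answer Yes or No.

Yes

A valid assignment using 6 cabins:
  cabin 1: 14 + 6 = 20
  cabin 2: 13 + 4 + 3 = 20
  cabin 3: 12 + 3 + 2 + 2 = 19
  cabin 4: 12 + 2 = 14
  cabin 5: 12 = 12
  cabin 6: 12 = 12
Every load is within 20 campers, so 6 cabins suffice.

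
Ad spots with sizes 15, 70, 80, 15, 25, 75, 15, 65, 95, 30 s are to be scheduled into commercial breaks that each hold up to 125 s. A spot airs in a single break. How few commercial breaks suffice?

Total = 95 + 80 + 75 + 70 + 65 + 30 + 25 + 15 + 15 + 15 = 485 s.
Lower bound: ⌈485/125⌉ = 4 commercial breaks.
Also, 5 ad spots each exceed 125/2 s, and no two of those can share a break, so at least 5 commercial breaks are needed.
A packing using 5 commercial breaks:
  break 1: 95 + 30 = 125
  break 2: 80 + 25 + 15 = 120
  break 3: 75 + 15 + 15 = 105
  break 4: 70 = 70
  break 5: 65 = 65
This matches the lower bound, so 5 is optimal.

5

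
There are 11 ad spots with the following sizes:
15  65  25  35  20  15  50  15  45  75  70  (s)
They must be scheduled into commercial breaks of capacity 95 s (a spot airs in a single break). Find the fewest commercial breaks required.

5

Total = 75 + 70 + 65 + 50 + 45 + 35 + 25 + 20 + 15 + 15 + 15 = 430 s.
Lower bound: ⌈430/95⌉ = 5 commercial breaks.
A packing using 5 commercial breaks:
  break 1: 75 + 20 = 95
  break 2: 70 + 25 = 95
  break 3: 65 + 15 + 15 = 95
  break 4: 50 + 45 = 95
  break 5: 35 + 15 = 50
This matches the lower bound, so 5 is optimal.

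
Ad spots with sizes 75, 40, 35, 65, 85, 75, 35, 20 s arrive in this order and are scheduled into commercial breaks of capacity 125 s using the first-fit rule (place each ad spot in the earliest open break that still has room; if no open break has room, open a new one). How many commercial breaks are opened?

4

  75 → break 1 (new)  [load 75/125]
  40 → break 1  [load 115/125]
  35 → break 2 (new)  [load 35/125]
  65 → break 2  [load 100/125]
  85 → break 3 (new)  [load 85/125]
  75 → break 4 (new)  [load 75/125]
  35 → break 3  [load 120/125]
  20 → break 2  [load 120/125]
4 commercial breaks opened.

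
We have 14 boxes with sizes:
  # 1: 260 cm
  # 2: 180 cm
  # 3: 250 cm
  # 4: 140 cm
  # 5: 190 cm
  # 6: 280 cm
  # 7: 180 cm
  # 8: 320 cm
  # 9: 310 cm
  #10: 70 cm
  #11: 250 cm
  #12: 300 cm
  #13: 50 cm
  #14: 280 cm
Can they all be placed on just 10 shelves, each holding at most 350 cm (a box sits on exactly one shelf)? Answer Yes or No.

No

Total = 3060 cm; ⌈3060/350⌉ = 9.
11 boxes each exceed half the capacity and cannot share a shelf, forcing at least 11 shelves.
At least 11 shelves are required, but only 10 are allowed.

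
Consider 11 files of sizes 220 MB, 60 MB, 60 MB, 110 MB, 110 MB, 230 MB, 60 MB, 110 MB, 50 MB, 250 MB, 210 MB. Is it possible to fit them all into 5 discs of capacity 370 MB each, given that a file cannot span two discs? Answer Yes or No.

A valid assignment using 5 discs:
  disc 1: 250 + 110 = 360
  disc 2: 230 + 110 = 340
  disc 3: 220 + 110 = 330
  disc 4: 210 + 60 + 60 = 330
  disc 5: 60 + 50 = 110
Every load is within 370 MB, so 5 discs suffice.

Yes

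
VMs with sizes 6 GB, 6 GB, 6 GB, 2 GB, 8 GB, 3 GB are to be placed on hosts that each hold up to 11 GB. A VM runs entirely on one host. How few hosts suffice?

Total = 8 + 6 + 6 + 6 + 3 + 2 = 31 GB.
Lower bound: ⌈31/11⌉ = 3 hosts.
Also, 4 VMs each exceed 11/2 GB, and no two of those can share a host, so at least 4 hosts are needed.
A packing using 4 hosts:
  host 1: 8 + 3 = 11
  host 2: 6 + 2 = 8
  host 3: 6 = 6
  host 4: 6 = 6
This matches the lower bound, so 4 is optimal.

4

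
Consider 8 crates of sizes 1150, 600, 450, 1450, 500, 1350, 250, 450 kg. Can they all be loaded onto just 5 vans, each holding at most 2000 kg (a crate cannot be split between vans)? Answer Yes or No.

Yes

A valid assignment using 4 vans:
  van 1: 1450 + 500 = 1950
  van 2: 1350 + 600 = 1950
  van 3: 1150 + 450 + 250 = 1850
  van 4: 450 = 450
That uses only 4 ≤ 5, so 5 vans are enough.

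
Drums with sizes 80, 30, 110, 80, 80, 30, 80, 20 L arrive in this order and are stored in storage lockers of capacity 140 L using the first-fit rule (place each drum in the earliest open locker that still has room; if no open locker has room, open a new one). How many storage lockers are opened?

5

  80 → locker 1 (new)  [load 80/140]
  30 → locker 1  [load 110/140]
  110 → locker 2 (new)  [load 110/140]
  80 → locker 3 (new)  [load 80/140]
  80 → locker 4 (new)  [load 80/140]
  30 → locker 1  [load 140/140]
  80 → locker 5 (new)  [load 80/140]
  20 → locker 2  [load 130/140]
5 storage lockers opened.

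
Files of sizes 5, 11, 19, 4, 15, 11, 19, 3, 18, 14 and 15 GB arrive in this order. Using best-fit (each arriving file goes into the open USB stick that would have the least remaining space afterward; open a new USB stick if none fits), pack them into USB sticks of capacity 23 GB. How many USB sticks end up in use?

  5 → USB stick 1 (new)  [load 5/23]
  11 → USB stick 1  [load 16/23]
  19 → USB stick 2 (new)  [load 19/23]
  4 → USB stick 2  [load 23/23]
  15 → USB stick 3 (new)  [load 15/23]
  11 → USB stick 4 (new)  [load 11/23]
  19 → USB stick 5 (new)  [load 19/23]
  3 → USB stick 5  [load 22/23]
  18 → USB stick 6 (new)  [load 18/23]
  14 → USB stick 7 (new)  [load 14/23]
  15 → USB stick 8 (new)  [load 15/23]
8 USB sticks opened.

8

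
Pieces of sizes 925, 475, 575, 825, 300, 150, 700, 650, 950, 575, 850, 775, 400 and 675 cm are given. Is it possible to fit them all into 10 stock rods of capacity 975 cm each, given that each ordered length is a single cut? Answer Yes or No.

No

Total = 8825 cm; ⌈8825/975⌉ = 10.
The bound of 10 does not rule out 10, but exhaustive search shows no assignment into 10 stock rods of capacity 975 cm exists — the minimum is 11.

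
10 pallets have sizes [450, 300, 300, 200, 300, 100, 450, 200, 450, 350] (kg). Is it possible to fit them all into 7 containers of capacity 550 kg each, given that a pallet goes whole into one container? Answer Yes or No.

Yes

A valid assignment using 7 containers:
  container 1: 450 + 100 = 550
  container 2: 450 = 450
  container 3: 450 = 450
  container 4: 350 + 200 = 550
  container 5: 300 + 200 = 500
  container 6: 300 = 300
  container 7: 300 = 300
Every load is within 550 kg, so 7 containers suffice.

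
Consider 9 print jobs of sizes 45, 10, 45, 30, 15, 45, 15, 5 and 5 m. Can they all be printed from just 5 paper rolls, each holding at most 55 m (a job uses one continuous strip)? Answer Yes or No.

Yes

A valid assignment using 5 paper rolls:
  roll 1: 45 + 10 = 55
  roll 2: 45 + 5 + 5 = 55
  roll 3: 45 = 45
  roll 4: 30 + 15 = 45
  roll 5: 15 = 15
Every load is within 55 m, so 5 paper rolls suffice.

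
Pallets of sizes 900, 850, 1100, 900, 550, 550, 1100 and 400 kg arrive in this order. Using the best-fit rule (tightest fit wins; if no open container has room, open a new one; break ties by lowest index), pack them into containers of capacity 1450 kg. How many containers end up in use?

  900 → container 1 (new)  [load 900/1450]
  850 → container 2 (new)  [load 850/1450]
  1100 → container 3 (new)  [load 1100/1450]
  900 → container 4 (new)  [load 900/1450]
  550 → container 1  [load 1450/1450]
  550 → container 4  [load 1450/1450]
  1100 → container 5 (new)  [load 1100/1450]
  400 → container 2  [load 1250/1450]
5 containers opened.

5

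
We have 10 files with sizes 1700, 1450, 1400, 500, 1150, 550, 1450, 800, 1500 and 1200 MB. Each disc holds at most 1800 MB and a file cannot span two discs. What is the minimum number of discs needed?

8

Total = 1700 + 1500 + 1450 + 1450 + 1400 + 1200 + 1150 + 800 + 550 + 500 = 11700 MB.
Lower bound: ⌈11700/1800⌉ = 7 discs.
A packing using 8 discs:
  disc 1: 1700 = 1700
  disc 2: 1500 = 1500
  disc 3: 1450 = 1450
  disc 4: 1450 = 1450
  disc 5: 1400 = 1400
  disc 6: 1200 + 550 = 1750
  disc 7: 1150 + 500 = 1650
  disc 8: 800 = 800
No arrangement into 7 discs stays within capacity, so 8 is optimal.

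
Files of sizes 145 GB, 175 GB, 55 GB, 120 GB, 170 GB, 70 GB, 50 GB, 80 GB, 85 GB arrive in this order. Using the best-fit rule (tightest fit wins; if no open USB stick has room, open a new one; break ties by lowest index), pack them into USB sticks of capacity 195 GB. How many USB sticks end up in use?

6

  145 → USB stick 1 (new)  [load 145/195]
  175 → USB stick 2 (new)  [load 175/195]
  55 → USB stick 3 (new)  [load 55/195]
  120 → USB stick 3  [load 175/195]
  170 → USB stick 4 (new)  [load 170/195]
  70 → USB stick 5 (new)  [load 70/195]
  50 → USB stick 1  [load 195/195]
  80 → USB stick 5  [load 150/195]
  85 → USB stick 6 (new)  [load 85/195]
6 USB sticks opened.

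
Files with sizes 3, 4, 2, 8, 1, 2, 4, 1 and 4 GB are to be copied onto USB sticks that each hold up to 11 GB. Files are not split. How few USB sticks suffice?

Total = 8 + 4 + 4 + 4 + 3 + 2 + 2 + 1 + 1 = 29 GB.
Lower bound: ⌈29/11⌉ = 3 USB sticks.
A packing using 3 USB sticks:
  USB stick 1: 8 + 3 = 11
  USB stick 2: 4 + 4 + 2 + 1 = 11
  USB stick 3: 4 + 2 + 1 = 7
This matches the lower bound, so 3 is optimal.

3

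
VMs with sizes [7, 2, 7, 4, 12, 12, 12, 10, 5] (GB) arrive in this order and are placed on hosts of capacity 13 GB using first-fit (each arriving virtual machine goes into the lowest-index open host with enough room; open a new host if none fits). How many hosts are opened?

6

  7 → host 1 (new)  [load 7/13]
  2 → host 1  [load 9/13]
  7 → host 2 (new)  [load 7/13]
  4 → host 1  [load 13/13]
  12 → host 3 (new)  [load 12/13]
  12 → host 4 (new)  [load 12/13]
  12 → host 5 (new)  [load 12/13]
  10 → host 6 (new)  [load 10/13]
  5 → host 2  [load 12/13]
6 hosts opened.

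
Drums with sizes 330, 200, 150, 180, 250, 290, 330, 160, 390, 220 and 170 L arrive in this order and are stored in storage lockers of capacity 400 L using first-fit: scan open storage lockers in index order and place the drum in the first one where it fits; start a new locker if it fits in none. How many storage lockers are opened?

  330 → locker 1 (new)  [load 330/400]
  200 → locker 2 (new)  [load 200/400]
  150 → locker 2  [load 350/400]
  180 → locker 3 (new)  [load 180/400]
  250 → locker 4 (new)  [load 250/400]
  290 → locker 5 (new)  [load 290/400]
  330 → locker 6 (new)  [load 330/400]
  160 → locker 3  [load 340/400]
  390 → locker 7 (new)  [load 390/400]
  220 → locker 8 (new)  [load 220/400]
  170 → locker 8  [load 390/400]
8 storage lockers opened.

8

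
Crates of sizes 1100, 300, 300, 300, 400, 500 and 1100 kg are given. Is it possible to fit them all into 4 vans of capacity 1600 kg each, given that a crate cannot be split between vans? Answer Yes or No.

Yes

A valid assignment using 3 vans:
  van 1: 1100 + 500 = 1600
  van 2: 1100 + 400 = 1500
  van 3: 300 + 300 + 300 = 900
That uses only 3 ≤ 4, so 4 vans are enough.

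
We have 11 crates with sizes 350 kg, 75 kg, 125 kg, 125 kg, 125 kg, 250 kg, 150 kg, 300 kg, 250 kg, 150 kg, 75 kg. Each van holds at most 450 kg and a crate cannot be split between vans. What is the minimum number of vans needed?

Total = 350 + 300 + 250 + 250 + 150 + 150 + 125 + 125 + 125 + 75 + 75 = 1975 kg.
Lower bound: ⌈1975/450⌉ = 5 vans.
A packing using 5 vans:
  van 1: 350 + 75 = 425
  van 2: 300 + 150 = 450
  van 3: 250 + 150 = 400
  van 4: 250 + 125 + 75 = 450
  van 5: 125 + 125 = 250
This matches the lower bound, so 5 is optimal.

5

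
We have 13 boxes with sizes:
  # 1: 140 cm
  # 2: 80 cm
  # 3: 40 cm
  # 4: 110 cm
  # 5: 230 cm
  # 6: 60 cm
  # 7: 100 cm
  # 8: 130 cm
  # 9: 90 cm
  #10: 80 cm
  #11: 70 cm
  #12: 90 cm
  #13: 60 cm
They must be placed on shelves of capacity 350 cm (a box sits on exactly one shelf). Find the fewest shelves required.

4

Total = 230 + 140 + 130 + 110 + 100 + 90 + 90 + 80 + 80 + 70 + 60 + 60 + 40 = 1280 cm.
Lower bound: ⌈1280/350⌉ = 4 shelves.
A packing using 4 shelves:
  shelf 1: 230 + 110 = 340
  shelf 2: 140 + 130 + 80 = 350
  shelf 3: 100 + 90 + 90 + 70 = 350
  shelf 4: 80 + 60 + 60 + 40 = 240
This matches the lower bound, so 4 is optimal.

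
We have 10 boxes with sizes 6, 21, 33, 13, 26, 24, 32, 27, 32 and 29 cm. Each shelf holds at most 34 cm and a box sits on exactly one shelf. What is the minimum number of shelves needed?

8

Total = 33 + 32 + 32 + 29 + 27 + 26 + 24 + 21 + 13 + 6 = 243 cm.
Lower bound: ⌈243/34⌉ = 8 shelves.
A packing using 8 shelves:
  shelf 1: 33 = 33
  shelf 2: 32 = 32
  shelf 3: 32 = 32
  shelf 4: 29 = 29
  shelf 5: 27 + 6 = 33
  shelf 6: 26 = 26
  shelf 7: 24 = 24
  shelf 8: 21 + 13 = 34
This matches the lower bound, so 8 is optimal.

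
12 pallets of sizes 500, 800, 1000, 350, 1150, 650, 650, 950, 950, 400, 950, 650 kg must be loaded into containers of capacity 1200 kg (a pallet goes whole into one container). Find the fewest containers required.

Total = 1150 + 1000 + 950 + 950 + 950 + 800 + 650 + 650 + 650 + 500 + 400 + 350 = 9000 kg.
Lower bound: ⌈9000/1200⌉ = 8 containers.
Also, 9 pallets each exceed 600 kg, and no two of those can share a container, so at least 9 containers are needed.
A packing using 9 containers:
  container 1: 1150 = 1150
  container 2: 1000 = 1000
  container 3: 950 = 950
  container 4: 950 = 950
  container 5: 950 = 950
  container 6: 800 + 400 = 1200
  container 7: 650 + 500 = 1150
  container 8: 650 + 350 = 1000
  container 9: 650 = 650
This matches the lower bound, so 9 is optimal.

9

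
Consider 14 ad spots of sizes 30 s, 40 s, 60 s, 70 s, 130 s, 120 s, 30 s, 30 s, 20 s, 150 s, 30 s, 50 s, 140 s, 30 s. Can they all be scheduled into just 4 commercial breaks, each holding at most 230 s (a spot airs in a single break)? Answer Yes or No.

Total = 930 s; ⌈930/230⌉ = 5.
At least 5 commercial breaks are required, but only 4 are allowed.

No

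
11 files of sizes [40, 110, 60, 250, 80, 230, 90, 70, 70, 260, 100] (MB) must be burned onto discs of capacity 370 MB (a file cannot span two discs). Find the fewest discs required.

Total = 260 + 250 + 230 + 110 + 100 + 90 + 80 + 70 + 70 + 60 + 40 = 1360 MB.
Lower bound: ⌈1360/370⌉ = 4 discs.
A packing using 4 discs:
  disc 1: 260 + 110 = 370
  disc 2: 250 + 100 = 350
  disc 3: 230 + 90 + 40 = 360
  disc 4: 80 + 70 + 70 + 60 = 280
This matches the lower bound, so 4 is optimal.

4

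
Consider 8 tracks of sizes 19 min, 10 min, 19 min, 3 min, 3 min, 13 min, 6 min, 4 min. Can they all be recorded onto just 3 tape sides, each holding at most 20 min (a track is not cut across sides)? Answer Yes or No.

No

Total = 77 min; ⌈77/20⌉ = 4.
At least 4 tape sides are required, but only 3 are allowed.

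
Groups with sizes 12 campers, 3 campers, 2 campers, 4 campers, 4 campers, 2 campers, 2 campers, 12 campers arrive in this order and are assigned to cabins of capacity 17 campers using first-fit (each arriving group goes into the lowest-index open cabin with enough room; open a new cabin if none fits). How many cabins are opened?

3

  12 → cabin 1 (new)  [load 12/17]
  3 → cabin 1  [load 15/17]
  2 → cabin 1  [load 17/17]
  4 → cabin 2 (new)  [load 4/17]
  4 → cabin 2  [load 8/17]
  2 → cabin 2  [load 10/17]
  2 → cabin 2  [load 12/17]
  12 → cabin 3 (new)  [load 12/17]
3 cabins opened.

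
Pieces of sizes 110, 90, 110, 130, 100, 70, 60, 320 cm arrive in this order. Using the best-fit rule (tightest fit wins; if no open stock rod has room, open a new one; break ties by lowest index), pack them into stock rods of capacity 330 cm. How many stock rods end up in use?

4

  110 → stock rod 1 (new)  [load 110/330]
  90 → stock rod 1  [load 200/330]
  110 → stock rod 1  [load 310/330]
  130 → stock rod 2 (new)  [load 130/330]
  100 → stock rod 2  [load 230/330]
  70 → stock rod 2  [load 300/330]
  60 → stock rod 3 (new)  [load 60/330]
  320 → stock rod 4 (new)  [load 320/330]
4 stock rods opened.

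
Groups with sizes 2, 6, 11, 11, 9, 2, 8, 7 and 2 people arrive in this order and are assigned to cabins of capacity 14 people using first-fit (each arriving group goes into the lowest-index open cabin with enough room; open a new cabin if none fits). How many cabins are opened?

6

  2 → cabin 1 (new)  [load 2/14]
  6 → cabin 1  [load 8/14]
  11 → cabin 2 (new)  [load 11/14]
  11 → cabin 3 (new)  [load 11/14]
  9 → cabin 4 (new)  [load 9/14]
  2 → cabin 1  [load 10/14]
  8 → cabin 5 (new)  [load 8/14]
  7 → cabin 6 (new)  [load 7/14]
  2 → cabin 1  [load 12/14]
6 cabins opened.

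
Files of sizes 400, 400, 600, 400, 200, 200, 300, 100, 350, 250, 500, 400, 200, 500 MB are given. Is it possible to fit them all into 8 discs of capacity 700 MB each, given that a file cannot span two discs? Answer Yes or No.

Yes

A valid assignment using 8 discs:
  disc 1: 600 + 100 = 700
  disc 2: 500 + 200 = 700
  disc 3: 500 + 200 = 700
  disc 4: 400 + 300 = 700
  disc 5: 400 + 250 = 650
  disc 6: 400 + 200 = 600
  disc 7: 400 = 400
  disc 8: 350 = 350
Every load is within 700 MB, so 8 discs suffice.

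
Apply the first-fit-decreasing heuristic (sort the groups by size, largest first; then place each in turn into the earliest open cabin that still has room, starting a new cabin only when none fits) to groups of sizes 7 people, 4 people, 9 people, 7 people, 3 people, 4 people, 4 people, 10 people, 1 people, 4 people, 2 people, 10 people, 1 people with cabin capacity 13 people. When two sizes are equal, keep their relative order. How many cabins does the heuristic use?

Sorted descending: 10, 10, 9, 7, 7, 4, 4, 4, 4, 3, 2, 1, 1.
  10 → cabin 1 (new)  [load 10/13]
  10 → cabin 2 (new)  [load 10/13]
  9 → cabin 3 (new)  [load 9/13]
  7 → cabin 4 (new)  [load 7/13]
  7 → cabin 5 (new)  [load 7/13]
  4 → cabin 3  [load 13/13]
  4 → cabin 4  [load 11/13]
  4 → cabin 5  [load 11/13]
  4 → cabin 6 (new)  [load 4/13]
  3 → cabin 1  [load 13/13]
  2 → cabin 2  [load 12/13]
  1 → cabin 2  [load 13/13]
  1 → cabin 4  [load 12/13]
6 cabins opened.

6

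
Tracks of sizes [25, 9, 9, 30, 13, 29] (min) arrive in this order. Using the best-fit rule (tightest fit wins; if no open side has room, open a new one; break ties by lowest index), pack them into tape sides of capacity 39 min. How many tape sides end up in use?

  25 → side 1 (new)  [load 25/39]
  9 → side 1  [load 34/39]
  9 → side 2 (new)  [load 9/39]
  30 → side 2  [load 39/39]
  13 → side 3 (new)  [load 13/39]
  29 → side 4 (new)  [load 29/39]
4 tape sides opened.

4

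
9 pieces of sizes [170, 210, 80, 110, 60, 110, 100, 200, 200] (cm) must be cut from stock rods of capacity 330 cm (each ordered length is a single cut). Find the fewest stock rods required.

Total = 210 + 200 + 200 + 170 + 110 + 110 + 100 + 80 + 60 = 1240 cm.
Lower bound: ⌈1240/330⌉ = 4 stock rods.
A packing using 4 stock rods:
  stock rod 1: 210 + 110 = 320
  stock rod 2: 200 + 110 = 310
  stock rod 3: 200 + 100 = 300
  stock rod 4: 170 + 80 + 60 = 310
This matches the lower bound, so 4 is optimal.

4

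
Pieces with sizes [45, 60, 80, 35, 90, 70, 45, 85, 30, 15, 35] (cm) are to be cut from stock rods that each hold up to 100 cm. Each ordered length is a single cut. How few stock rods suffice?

Total = 90 + 85 + 80 + 70 + 60 + 45 + 45 + 35 + 35 + 30 + 15 = 590 cm.
Lower bound: ⌈590/100⌉ = 6 stock rods.
A packing using 7 stock rods:
  stock rod 1: 90 = 90
  stock rod 2: 85 + 15 = 100
  stock rod 3: 80 = 80
  stock rod 4: 70 + 30 = 100
  stock rod 5: 60 + 35 = 95
  stock rod 6: 45 + 45 = 90
  stock rod 7: 35 = 35
No arrangement into 6 stock rods stays within capacity, so 7 is optimal.

7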